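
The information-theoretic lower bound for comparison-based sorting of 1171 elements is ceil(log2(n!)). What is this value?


A binary decision tree of height h has at most 2^h leaves and needs at least n! of them, so h >= ceil(log2(n!)).
1171! is far too large to multiply out, so use Stirling's series:
  ln(n!) ~ n ln n - n + (1/2) ln(2 pi n) + 1/(12n)  (error below 1/(360 n^3), negligible here)
  ln(1171) = 7.0656134
  n ln n = 1171 * 7.0656134 = 8273.8333
  (1/2) ln(2 pi * 1171) = (1/2) ln(7357.6100) = 4.4517
  1/(12*1171) = 0.0001
  ln(1171!) ~ 8273.8333 - 1171 + 4.4517 + 0.0001 = 7107.2851
Convert to base 2: log2(1171!) = 7107.2851 / ln 2 = 7107.2851 / 0.69314718 = 10253.6450
ceil(10253.6450) = 10254


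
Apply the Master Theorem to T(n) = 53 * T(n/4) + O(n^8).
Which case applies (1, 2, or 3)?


The Master Theorem: T(n) = a*T(n/b) + O(n^c)
  a = 53, b = 4, c = 8
log_b(a) = log_4(53) ~ 2.864
Compare b^c with a: 4^8 = 65536 > 53, so c > log_b(a).
Since c > log_b(a), Case 3 applies.
T(n) = O(n^8)
Master Theorem case = 3


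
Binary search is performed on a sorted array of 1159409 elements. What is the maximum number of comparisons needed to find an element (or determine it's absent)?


Binary search halves the search space each comparison:
  Step 1: search space = 1159409 -> 579704
  Step 2: search space = 579704 -> 289852
  Step 3: search space = 289852 -> 144926
  Step 4: search space = 144926 -> 72463
  Step 5: search space = 72463 -> 36231
  Step 6: search space = 36231 -> 18115
  Step 7: search space = 18115 -> 9057
  Step 8: search space = 9057 -> 4528
  Step 9: search space = 4528 -> 2264
  Step 10: search space = 2264 -> 1132
  Step 11: search space = 1132 -> 566
  Step 12: search space = 566 -> 283
  Step 13: search space = 283 -> 141
  Step 14: search space = 141 -> 70
  Step 15: search space = 70 -> 35
  Step 16: search space = 35 -> 17
  Step 17: search space = 17 -> 8
  Step 18: search space = 8 -> 4
  Step 19: search space = 4 -> 2
  Step 20: search space = 2 -> 1
  Step 21: search space = 1 (final check)
Maximum comparisons = floor(log2(1159409)) + 1 = 20 + 1 = 21


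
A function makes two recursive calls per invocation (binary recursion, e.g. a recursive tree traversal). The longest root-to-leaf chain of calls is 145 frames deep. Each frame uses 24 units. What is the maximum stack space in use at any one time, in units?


Binary recursion: the two calls run one after the other, so only one root-to-leaf chain of frames is on the stack at a time.
Maximum depth (longest chain) = 145 frames
Each frame = 24 units
Max stack space = 145 * 24 = 3480


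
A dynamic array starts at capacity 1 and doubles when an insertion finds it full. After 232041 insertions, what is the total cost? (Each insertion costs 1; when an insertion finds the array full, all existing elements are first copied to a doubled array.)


Insertion cost: 232041 (one per element)
Resizes occur just before inserting elements 2, 3, 5, 9, ...
Elements copied at each resize: 1 + 2 + 4 + 8 + 16 + 32 + 64 + 128 + 256 + 512 + 1024 + 2048 + 4096 + 8192 + 16384 + 32768 + 65536 + 131072
Sum of copies = 262143 (geometric series: 2^k - 1)
Total = 232041 + 262143 = 494184


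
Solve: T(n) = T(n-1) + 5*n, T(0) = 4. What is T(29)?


Expanding the recurrence:
T(29) = T(28) + 5*29
       = T(27) + 5*28 + 5*29
       ...
       = T(0) + 5*(1 + 2 + ... + 29)
       = 4 + 5 * 29*30/2
       = 4 + 5 * 435
       = 4 + 2175 = 2179


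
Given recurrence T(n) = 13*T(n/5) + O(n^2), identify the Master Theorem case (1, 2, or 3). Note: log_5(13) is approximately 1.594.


Master Theorem parameters: a=13, b=5, c=2
log_b(a) = 1.594
Compare b^c with a: 5^2 = 25 > 13, so c > log_b(a).
Comparing c=2 vs log_b(a)=1.594:
2 > 1.594 => Case 3
Result: T(n) = O(n^2)
Master Theorem case = 3


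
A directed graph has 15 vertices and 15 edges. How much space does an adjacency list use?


Adjacency list: one list head per vertex + one entry per edge
Vertex heads: 15
Edge entries: 15
Total = 15 + 15 = 30


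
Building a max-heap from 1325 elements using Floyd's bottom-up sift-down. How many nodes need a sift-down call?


In a heap of 1325 elements (0-indexed array):
  Last element index: 1324
  Parent of last element: floor((1324 - 1) / 2) = 661
  Internal nodes: indices 0 to 661
  Count = floor(1325/2) = 662


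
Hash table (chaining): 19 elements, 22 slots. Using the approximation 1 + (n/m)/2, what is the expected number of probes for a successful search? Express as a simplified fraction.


Computing expected probes:
alpha = 19/22
= 1 + alpha/2
= 1 + 19/(2*22)
= (2*22 + 19) / (2*22)
= 63/44


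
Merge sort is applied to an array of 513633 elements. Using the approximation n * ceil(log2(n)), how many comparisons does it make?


Merge sort divides the array into halves recursively.
Number of levels = ceil(log2(513633)) = 19
At each level, approximately n = 513633 comparisons are needed for merging.
Total comparisons ~ n * ceil(log2(n)) = 513633 * 19 = 9759027


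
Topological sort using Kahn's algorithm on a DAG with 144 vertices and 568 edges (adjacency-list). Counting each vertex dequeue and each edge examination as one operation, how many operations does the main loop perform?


Kahn's algorithm:
  1. Compute in-degrees: O(V + E)
  2. Process queue: each vertex dequeued once (O(V))
     each edge examined once (O(E))
Total = V + E = 144 + 568 = 712


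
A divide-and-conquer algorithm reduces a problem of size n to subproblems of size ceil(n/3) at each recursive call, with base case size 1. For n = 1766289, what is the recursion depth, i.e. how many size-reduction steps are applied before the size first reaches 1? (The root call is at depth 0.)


Each step divides the size by 3 (rounding up); after k steps the size is ceil(n/3^k), which equals 1 exactly when 3^k >= n.
So the depth is the smallest k with 3^k >= 1766289, i.e. ceil(log_3(1766289)).
3^13 = 1594323 < 1766289 <= 4782969 = 3^14
Recursion depth = 14


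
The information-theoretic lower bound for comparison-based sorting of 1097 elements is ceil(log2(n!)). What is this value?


A binary decision tree of height h has at most 2^h leaves and needs at least n! of them, so h >= ceil(log2(n!)).
1097! is far too large to multiply out, so use Stirling's series:
  ln(n!) ~ n ln n - n + (1/2) ln(2 pi n) + 1/(12n)  (error below 1/(360 n^3), negligible here)
  ln(1097) = 7.0003345
  n ln n = 1097 * 7.0003345 = 7679.3669
  (1/2) ln(2 pi * 1097) = (1/2) ln(6892.6543) = 4.4191
  1/(12*1097) = 0.0001
  ln(1097!) ~ 7679.3669 - 1097 + 4.4191 + 0.0001 = 6586.7861
Convert to base 2: log2(1097!) = 6586.7861 / ln 2 = 6586.7861 / 0.69314718 = 9502.7236
ceil(9502.7236) = 9503


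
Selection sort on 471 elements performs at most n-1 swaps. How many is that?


Each of the 470 passes places one element in its final position.
Pass 1: swap minimum into position 0
Pass 2: swap minimum of remaining into position 1
...
Pass 470: last two elements, one swap
Maximum swaps = 471 - 1 = 470


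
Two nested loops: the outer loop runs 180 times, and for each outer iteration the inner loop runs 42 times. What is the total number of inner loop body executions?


Outer loop: 180 iterations
Inner loop: 42 iterations per outer iteration
Total = 180 * 42 = 7560


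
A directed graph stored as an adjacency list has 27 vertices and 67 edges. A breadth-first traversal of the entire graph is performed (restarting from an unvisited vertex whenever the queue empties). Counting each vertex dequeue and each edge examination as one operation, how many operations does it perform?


A full BFS traversal dequeues each vertex once and examines each edge once.
Vertex visits: 27
Edge visits: 67
V + E = 27 + 67 = 94


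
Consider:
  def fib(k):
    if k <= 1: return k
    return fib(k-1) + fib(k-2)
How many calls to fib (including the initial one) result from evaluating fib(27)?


Let C(m) = total calls to evaluate fib(m). Then C(0)=C(1)=1, and
C(m) = 1 + C(m-1) + C(m-2) for m >= 2.
Build the table (each entry = 1 + previous two):
  C(0) = 1
  C(1) = 1
  C(2) = 1 + 1 + 1 = 3
  C(3) = 1 + 3 + 1 = 5
  C(4) = 1 + 5 + 3 = 9
  C(5) = 1 + 9 + 5 = 15
  C(6) = 1 + 15 + 9 = 25
  C(7) = 1 + 25 + 15 = 41
  C(8) = 1 + 41 + 25 = 67
  C(9) = 1 + 67 + 41 = 109
  C(10) = 1 + 109 + 67 = 177
  C(11) = 1 + 177 + 109 = 287
  C(12) = 1 + 287 + 177 = 465
  C(13) = 1 + 465 + 287 = 753
  C(14) = 1 + 753 + 465 = 1219
  C(15) = 1 + 1219 + 753 = 1973
  C(16) = 1 + 1973 + 1219 = 3193
  C(17) = 1 + 3193 + 1973 = 5167
  C(18) = 1 + 5167 + 3193 = 8361
  C(19) = 1 + 8361 + 5167 = 13529
  C(20) = 1 + 13529 + 8361 = 21891
  C(21) = 1 + 21891 + 13529 = 35421
  C(22) = 1 + 35421 + 21891 = 57313
  C(23) = 1 + 57313 + 35421 = 92735
  C(24) = 1 + 92735 + 57313 = 150049
  C(25) = 1 + 150049 + 92735 = 242785
  C(26) = 1 + 242785 + 150049 = 392835
  C(27) = 1 + 392835 + 242785 = 635621
Total calls for fib(27) = 635621


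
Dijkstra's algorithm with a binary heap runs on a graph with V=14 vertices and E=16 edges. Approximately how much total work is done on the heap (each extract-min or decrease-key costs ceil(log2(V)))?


Dijkstra with a binary heap: each vertex is extracted once, each edge may relax once.
Each heap operation costs O(log V).
V + E = 14 + 16 = 30
ceil(log2(14)) = 4 (since 2^3 = 8 < 14 <= 16 = 2^4)
Total heap work = (V+E) * ceil(log2(V)) = 30 * 4 = 120


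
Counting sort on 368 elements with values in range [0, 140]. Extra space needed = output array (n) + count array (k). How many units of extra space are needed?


Output array size: 368 (to store sorted result)
Count array size: 141 (one slot per possible value, range 0 to 140)
Total extra space = 368 + 141 = 509


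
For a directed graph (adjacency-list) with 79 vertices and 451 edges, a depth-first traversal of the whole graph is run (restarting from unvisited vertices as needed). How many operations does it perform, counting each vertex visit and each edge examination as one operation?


A full DFS traversal visits each vertex once and examines each edge once.
V = 79
E = 451
Sum = 79 + 451 = 530


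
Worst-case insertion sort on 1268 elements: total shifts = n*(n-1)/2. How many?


Sum of shifts = 1 + 2 + 3 + ... + 1267
= 1268 * 1267 / 2
= 1606556 / 2
= 803278


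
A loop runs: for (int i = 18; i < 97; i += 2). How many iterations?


Loop starts at i = 18, increments by 2, stops when i >= 97.
Number of iterations = ceil((97 - 18) / 2)
= ceil(79 / 2)
= 40


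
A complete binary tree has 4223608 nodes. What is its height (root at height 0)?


In a complete binary tree, level k holds nodes 2^k .. 2^(k+1)-1 (1-indexed).
Height = floor(log2(n)) = floor(log2(4223608)) = 22
Check: 2^22 = 4194304 <= 4223608 < 8388608 = 2^23


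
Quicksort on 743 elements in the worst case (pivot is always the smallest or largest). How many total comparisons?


In the worst case, each partition step picks the worst pivot:
  Partition 1: 742 comparisons (n-1 elements to compare)
  Partition 2: 741 comparisons
  Partition 3: 740 comparisons
  Partition 4: 739 comparisons
  Partition 5: 738 comparisons
  ...
  Last partition: 0 comparisons
Total = (n-1) + (n-2) + ... + 1 + 0 = n*(n-1)/2
= 743*742/2 = 275653


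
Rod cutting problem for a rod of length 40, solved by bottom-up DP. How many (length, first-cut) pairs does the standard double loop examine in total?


For each subproblem length i = 1..40, the inner loop considers i possible first cuts.
Total = 1 + 2 + ... + 40
= 40*(40+1)/2
= 40*41/2 = 820


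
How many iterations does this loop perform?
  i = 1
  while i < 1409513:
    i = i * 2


The loop variable doubles each iteration:
i = 1 -> 2 -> 4 -> 8 -> 16 -> 32 -> 64 -> 128 -> 256 -> 512 -> 1024 -> 2048 -> 4096 -> 8192 -> 16384 -> 32768 -> 65536 -> 131072 -> 262144 -> 524288 -> 1048576 -> 2097152 (stop, 2097152 >= 1409513)
Number of doublings = ceil(log2(1409513)) = 21


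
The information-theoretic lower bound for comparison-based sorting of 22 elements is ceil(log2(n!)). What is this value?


A binary decision tree of height h has at most 2^h leaves and needs at least n! of them, so h >= ceil(log2(n!)).
Compute 22! as a running product:
  x2 = 2, x3 = 6, x4 = 24, x5 = 120
  x6 = 720, x7 = 5040, x8 = 40320, x9 = 362880
  x10 = 3628800, x11 = 39916800, x12 = 479001600, x13 = 6227020800
  x14 = 87178291200, x15 = 1307674368000, x16 = 20922789888000, x17 = 355687428096000
  x18 = 6402373705728000, x19 = 121645100408832000, x20 = 2432902008176640000, x21 = 51090942171709440000
  x22 = 1124000727777607680000
22! = 1124000727777607680000
Bracket between powers of 2:
  2^69 = 590295810358705651712 < 1124000727777607680000 <= 1180591620717411303424 = 2^70
So ceil(log2(22!)) = 70


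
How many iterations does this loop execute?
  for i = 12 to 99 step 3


The loop variable i takes values starting at 12 and increments by 3 each iteration.
Sequence: i = 12, 15, 18, 21, 24, 27, 30, 33, 36, ...
The upper bound 99 is inclusive, so the count is floor((last - first) / step) + 1:
floor((99 - 12) / 3) + 1 = floor(87/3) + 1 = 29 + 1 = 30


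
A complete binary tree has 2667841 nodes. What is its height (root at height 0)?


In a complete binary tree, level k holds nodes 2^k .. 2^(k+1)-1 (1-indexed).
Height = floor(log2(n)) = floor(log2(2667841)) = 21
Check: 2^21 = 2097152 <= 2667841 < 4194304 = 2^22


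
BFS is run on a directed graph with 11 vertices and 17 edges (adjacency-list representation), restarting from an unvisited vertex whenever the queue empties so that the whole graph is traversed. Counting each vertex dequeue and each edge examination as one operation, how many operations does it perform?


A full BFS traversal dequeues each vertex exactly once and examines each directed edge exactly once.
V = 11 (vertex processing cost)
E = 17 (edge examination cost)
Total operations proportional to V + E = 11 + 17 = 28


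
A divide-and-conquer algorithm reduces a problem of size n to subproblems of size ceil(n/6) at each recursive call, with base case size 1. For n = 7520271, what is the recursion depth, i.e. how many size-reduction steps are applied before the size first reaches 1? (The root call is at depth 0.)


Each step divides the size by 6 (rounding up); after k steps the size is ceil(n/6^k), which equals 1 exactly when 6^k >= n.
So the depth is the smallest k with 6^k >= 7520271, i.e. ceil(log_6(7520271)).
6^8 = 1679616 < 7520271 <= 10077696 = 6^9
Recursion depth = 9


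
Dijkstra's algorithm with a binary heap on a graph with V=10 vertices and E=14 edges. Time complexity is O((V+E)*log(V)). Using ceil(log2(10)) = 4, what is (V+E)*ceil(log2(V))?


Dijkstra with a binary heap: each vertex is extracted once, each edge may relax once.
Each heap operation costs O(log V).
V + E = 10 + 14 = 24
ceil(log2(10)) = 4 (since 2^3 = 8 < 10 <= 16 = 2^4)
Total heap work = (V+E) * ceil(log2(V)) = 24 * 4 = 96


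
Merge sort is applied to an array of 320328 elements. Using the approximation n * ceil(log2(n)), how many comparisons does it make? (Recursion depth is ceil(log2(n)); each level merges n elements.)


Merge sort divides the array into halves recursively.
Number of levels = ceil(log2(320328)) = 19
At each level, approximately n = 320328 comparisons are needed for merging.
Total comparisons ~ n * ceil(log2(n)) = 320328 * 19 = 6086232


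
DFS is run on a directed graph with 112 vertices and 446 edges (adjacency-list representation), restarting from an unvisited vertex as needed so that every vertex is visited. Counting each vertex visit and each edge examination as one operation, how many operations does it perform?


A full DFS traversal processes each vertex exactly once (push/pop on stack).
Each directed edge is examined once.
V = 112, E = 446
V + E = 558


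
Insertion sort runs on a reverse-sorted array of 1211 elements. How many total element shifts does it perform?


Sum of shifts = 1 + 2 + 3 + ... + 1210
= 1211 * 1210 / 2
= 1465310 / 2
= 732655


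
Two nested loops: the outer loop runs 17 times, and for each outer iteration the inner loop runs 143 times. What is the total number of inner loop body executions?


Outer loop: 17 iterations
Inner loop: 143 iterations per outer iteration
Total = 17 * 143 = 2431


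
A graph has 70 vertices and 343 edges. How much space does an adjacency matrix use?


Adjacency matrix: V x V grid of entries
Space = V^2 = 70^2 = 70 * 70 = 4900


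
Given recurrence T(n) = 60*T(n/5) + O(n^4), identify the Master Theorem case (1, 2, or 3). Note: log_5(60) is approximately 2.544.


Master Theorem parameters: a=60, b=5, c=4
log_b(a) = 2.544
Compare b^c with a: 5^4 = 625 > 60, so c > log_b(a).
Comparing c=4 vs log_b(a)=2.544:
4 > 2.544 => Case 3
Result: T(n) = O(n^4)
Master Theorem case = 3


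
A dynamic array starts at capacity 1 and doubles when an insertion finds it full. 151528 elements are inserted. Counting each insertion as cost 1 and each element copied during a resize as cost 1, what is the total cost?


n = 151528
Insertion costs: 151528
Resizes copy 1, 2, 4, ... up to the largest power of 2 that is <= n-1 = 151527, i.e. 131072.
Copy costs = 1 + 2 + 4 + 8 + 16 + 32 + 64 + 128 + 256 + 512 + 1024 + 2048 + 4096 + 8192 + 16384 + 32768 + 65536 + 131072 = 262143
Total = 151528 + 262143 = 413671


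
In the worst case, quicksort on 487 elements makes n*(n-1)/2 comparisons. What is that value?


Sum of comparisons per partition:
486 + 485 + ... + 1 + 0
= 487 * (487 - 1) / 2
= 487 * 486 / 2
= 118341


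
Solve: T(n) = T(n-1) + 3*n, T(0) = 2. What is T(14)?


Expanding the recurrence:
T(14) = T(13) + 3*14
       = T(12) + 3*13 + 3*14
       ...
       = T(0) + 3*(1 + 2 + ... + 14)
       = 2 + 3 * 14*15/2
       = 2 + 3 * 105
       = 2 + 315 = 317


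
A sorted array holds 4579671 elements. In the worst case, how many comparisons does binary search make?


Halving sequence: 4579671 -> 2289835 -> 1144917 -> 572458 -> 286229 -> 143114 -> 71557 -> 35778 -> 17889 -> 8944 -> 4472 -> 2236 -> 1118 -> 559 -> 279 -> 139 -> 69 -> 34 -> 17 -> 8 -> 4 -> 2 -> 1
Number of halvings = 22
Max comparisons = 22 + 1 = 23


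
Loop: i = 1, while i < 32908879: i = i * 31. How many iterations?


i multiplies by 31 each step:
i = 1 -> 31 -> 961 -> 29791 -> 923521 -> 28629151 -> 887503681 (stop)
Iterations = ceil(log_31(32908879)) = 6


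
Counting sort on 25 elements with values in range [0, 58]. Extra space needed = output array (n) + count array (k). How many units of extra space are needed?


Output array size: 25 (to store sorted result)
Count array size: 59 (one slot per possible value, range 0 to 58)
Total extra space = 25 + 59 = 84


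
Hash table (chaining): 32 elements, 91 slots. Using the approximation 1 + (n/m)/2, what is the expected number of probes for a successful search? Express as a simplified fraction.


Computing expected probes:
alpha = 32/91
= 1 + alpha/2
= 1 + 32/(2*91)
= (2*91 + 32) / (2*91)
= 214/182 = 107/91


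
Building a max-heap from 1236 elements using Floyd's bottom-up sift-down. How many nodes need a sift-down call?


In a heap of 1236 elements (0-indexed array):
  Last element index: 1235
  Parent of last element: floor((1235 - 1) / 2) = 617
  Internal nodes: indices 0 to 617
  Count = floor(1236/2) = 618


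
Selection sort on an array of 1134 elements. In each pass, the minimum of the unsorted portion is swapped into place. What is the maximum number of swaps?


Selection sort performs one swap per pass:
  Pass 1: find min in positions 0 to 1133, swap with position 0
  Pass 2: find min in positions 1 to 1133, swap with position 1
  Pass 3: find min in positions 2 to 1133, swap with position 2
  Pass 4: find min in positions 3 to 1133, swap with position 3
  Pass 5: find min in positions 4 to 1133, swap with position 4
  ... (1128 more passes)
Total passes (and swaps) = n - 1 = 1134 - 1 = 1133


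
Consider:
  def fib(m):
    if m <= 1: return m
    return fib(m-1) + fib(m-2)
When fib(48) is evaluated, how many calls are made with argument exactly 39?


Let N(m) = number of times fib(m) is called while evaluating fib(48).
N(48) = 1 (the initial call).
N(47) = 1 (only fib(48) calls it).
For 1 <= m <= 46: fib(m) is called by fib(m+1) and fib(m+2), so
  N(m) = N(m+1) + N(m+2).
fib(0) is called only by fib(2), so N(0) = N(2).
Walk down from m=48:
  N(48)=1, N(47)=1, N(46)=2, N(45)=3, N(44)=5, N(43)=8, N(42)=13, N(41)=21, N(40)=34, N(39)=55
N(39) = 55


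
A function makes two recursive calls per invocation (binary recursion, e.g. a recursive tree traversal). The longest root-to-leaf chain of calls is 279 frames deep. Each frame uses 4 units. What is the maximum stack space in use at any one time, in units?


Binary recursion: the two calls run one after the other, so only one root-to-leaf chain of frames is on the stack at a time.
Maximum depth (longest chain) = 279 frames
Each frame = 4 units
Max stack space = 279 * 4 = 1116


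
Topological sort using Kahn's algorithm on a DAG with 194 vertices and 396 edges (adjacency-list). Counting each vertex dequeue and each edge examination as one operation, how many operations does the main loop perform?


Kahn's algorithm:
  1. Compute in-degrees: O(V + E)
  2. Process queue: each vertex dequeued once (O(V))
     each edge examined once (O(E))
Total = V + E = 194 + 396 = 590


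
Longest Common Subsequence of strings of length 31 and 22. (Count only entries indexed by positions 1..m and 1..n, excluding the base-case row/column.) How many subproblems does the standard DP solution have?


DP table indexed by positions in both strings.
First string: 31 positions
Second string: 22 positions
Total = 31 * 22 = 682


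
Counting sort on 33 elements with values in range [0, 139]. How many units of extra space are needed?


Output array size: 33 (to store sorted result)
Count array size: 140 (one slot per possible value, range 0 to 139)
Total extra space = 33 + 140 = 173


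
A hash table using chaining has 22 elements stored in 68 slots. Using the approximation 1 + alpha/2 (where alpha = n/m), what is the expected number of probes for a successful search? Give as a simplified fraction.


Load factor alpha = n/m = 22/68
Expected probes = 1 + alpha/2 = 1 + 22/(2*68)
= 1 + 22/136
= 136/136 + 22/136
= 158/136
Simplify: 79/68


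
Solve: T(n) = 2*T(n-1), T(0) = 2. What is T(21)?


Unrolling:
T(21) = 2*T(20) = 2^2*T(19) = ... = 2^21*T(0)
= 2^21 * 2
= 2097152 * 2 = 4194304


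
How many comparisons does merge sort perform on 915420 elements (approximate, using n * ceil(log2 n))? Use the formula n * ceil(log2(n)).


Recursion depth: ceil(log2(915420)) = 20
Each recursion level merges n = 915420 elements
Total = 915420 * 20 = 18308400


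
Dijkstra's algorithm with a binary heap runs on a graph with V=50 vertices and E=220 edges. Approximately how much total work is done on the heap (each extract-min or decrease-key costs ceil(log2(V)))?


Dijkstra with a binary heap: each vertex is extracted once, each edge may relax once.
Each heap operation costs O(log V).
V + E = 50 + 220 = 270
ceil(log2(50)) = 6 (since 2^5 = 32 < 50 <= 64 = 2^6)
Total heap work = (V+E) * ceil(log2(V)) = 270 * 6 = 1620


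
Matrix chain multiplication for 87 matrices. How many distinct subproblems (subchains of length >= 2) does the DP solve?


Subproblems are indexed by (i, j) where i < j.
Number of such pairs = n*(n-1)/2
= 87 * 86 / 2
= 3741


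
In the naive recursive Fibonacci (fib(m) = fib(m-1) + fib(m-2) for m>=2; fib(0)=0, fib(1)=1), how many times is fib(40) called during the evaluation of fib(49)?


Let N(m) = number of times fib(m) is called while evaluating fib(49).
N(49) = 1 (the initial call).
N(48) = 1 (only fib(49) calls it).
For 1 <= m <= 47: fib(m) is called by fib(m+1) and fib(m+2), so
  N(m) = N(m+1) + N(m+2).
fib(0) is called only by fib(2), so N(0) = N(2).
Walk down from m=49:
  N(49)=1, N(48)=1, N(47)=2, N(46)=3, N(45)=5, N(44)=8, N(43)=13, N(42)=21, N(41)=34, N(40)=55
N(40) = 55


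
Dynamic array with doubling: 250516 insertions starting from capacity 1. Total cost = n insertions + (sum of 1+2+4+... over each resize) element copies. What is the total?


n = 250516
Insertion costs: 250516
Resizes copy 1, 2, 4, ... up to the largest power of 2 that is <= n-1 = 250515, i.e. 131072.
Copy costs = 1 + 2 + 4 + 8 + 16 + 32 + 64 + 128 + 256 + 512 + 1024 + 2048 + 4096 + 8192 + 16384 + 32768 + 65536 + 131072 = 262143
Total = 250516 + 262143 = 512659


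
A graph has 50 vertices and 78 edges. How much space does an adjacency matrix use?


Adjacency matrix: V x V grid of entries
Space = V^2 = 50^2 = 50 * 50 = 2500


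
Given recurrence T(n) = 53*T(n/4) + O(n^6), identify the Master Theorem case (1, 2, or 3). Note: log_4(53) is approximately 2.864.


Master Theorem parameters: a=53, b=4, c=6
log_b(a) = 2.864
Compare b^c with a: 4^6 = 4096 > 53, so c > log_b(a).
Comparing c=6 vs log_b(a)=2.864:
6 > 2.864 => Case 3
Result: T(n) = O(n^6)
Master Theorem case = 3


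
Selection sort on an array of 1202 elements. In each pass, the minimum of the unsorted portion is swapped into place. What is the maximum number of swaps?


Selection sort performs one swap per pass:
  Pass 1: find min in positions 0 to 1201, swap with position 0
  Pass 2: find min in positions 1 to 1201, swap with position 1
  Pass 3: find min in positions 2 to 1201, swap with position 2
  Pass 4: find min in positions 3 to 1201, swap with position 3
  Pass 5: find min in positions 4 to 1201, swap with position 4
  ... (1196 more passes)
Total passes (and swaps) = n - 1 = 1202 - 1 = 1201


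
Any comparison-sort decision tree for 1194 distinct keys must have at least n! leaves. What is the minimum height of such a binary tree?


A binary decision tree of height h has at most 2^h leaves and needs at least n! of them, so h >= ceil(log2(n!)).
1194! is far too large to multiply out, so use Stirling's series:
  ln(n!) ~ n ln n - n + (1/2) ln(2 pi n) + 1/(12n)  (error below 1/(360 n^3), negligible here)
  ln(1194) = 7.0850643
  n ln n = 1194 * 7.0850643 = 8459.5668
  (1/2) ln(2 pi * 1194) = (1/2) ln(7502.1233) = 4.4615
  1/(12*1194) = 0.0001
  ln(1194!) ~ 8459.5668 - 1194 + 4.4615 + 0.0001 = 7270.0284
Convert to base 2: log2(1194!) = 7270.0284 / ln 2 = 7270.0284 / 0.69314718 = 10488.4339
ceil(10488.4339) = 10489


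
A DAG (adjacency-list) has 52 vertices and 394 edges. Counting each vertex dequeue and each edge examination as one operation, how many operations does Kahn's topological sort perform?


V = 52 (vertex processing)
E = 394 (edge processing)
V + E = 52 + 394 = 446


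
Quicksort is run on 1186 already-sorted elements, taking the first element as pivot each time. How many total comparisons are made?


Sum of comparisons per partition:
1185 + 1184 + ... + 1 + 0
= 1186 * (1186 - 1) / 2
= 1186 * 1185 / 2
= 702705


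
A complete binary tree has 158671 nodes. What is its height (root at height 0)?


In a complete binary tree, level k holds nodes 2^k .. 2^(k+1)-1 (1-indexed).
Height = floor(log2(n)) = floor(log2(158671)) = 17
Check: 2^17 = 131072 <= 158671 < 262144 = 2^18


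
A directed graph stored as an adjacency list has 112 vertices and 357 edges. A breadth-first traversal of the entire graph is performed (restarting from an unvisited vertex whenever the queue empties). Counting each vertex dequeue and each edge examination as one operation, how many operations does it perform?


A full BFS traversal dequeues each vertex once and examines each edge once.
Vertex visits: 112
Edge visits: 357
V + E = 112 + 357 = 469


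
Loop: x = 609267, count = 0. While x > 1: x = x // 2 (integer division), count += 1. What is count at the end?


The variable x halves each step:
x = 609267 -> 304633 -> 152316 -> 76158 -> 38079 -> 19039 -> 9519 -> 4759 -> 2379 -> 1189 -> 594 -> 297 -> 148 -> 74 -> 37 -> 18 -> 9 -> 4 -> 2 -> 1
Number of halvings = floor(log2(609267)) = 19


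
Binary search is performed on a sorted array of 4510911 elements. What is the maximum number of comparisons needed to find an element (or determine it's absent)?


Binary search halves the search space each comparison:
  Step 1: search space = 4510911 -> 2255455
  Step 2: search space = 2255455 -> 1127727
  Step 3: search space = 1127727 -> 563863
  Step 4: search space = 563863 -> 281931
  Step 5: search space = 281931 -> 140965
  Step 6: search space = 140965 -> 70482
  Step 7: search space = 70482 -> 35241
  Step 8: search space = 35241 -> 17620
  Step 9: search space = 17620 -> 8810
  Step 10: search space = 8810 -> 4405
  Step 11: search space = 4405 -> 2202
  Step 12: search space = 2202 -> 1101
  Step 13: search space = 1101 -> 550
  Step 14: search space = 550 -> 275
  Step 15: search space = 275 -> 137
  Step 16: search space = 137 -> 68
  Step 17: search space = 68 -> 34
  Step 18: search space = 34 -> 17
  Step 19: search space = 17 -> 8
  Step 20: search space = 8 -> 4
  Step 21: search space = 4 -> 2
  Step 22: search space = 2 -> 1
  Step 23: search space = 1 (final check)
Maximum comparisons = floor(log2(4510911)) + 1 = 22 + 1 = 23


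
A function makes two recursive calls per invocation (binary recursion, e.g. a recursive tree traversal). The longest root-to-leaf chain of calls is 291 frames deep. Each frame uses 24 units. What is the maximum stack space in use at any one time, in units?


Binary recursion: the two calls run one after the other, so only one root-to-leaf chain of frames is on the stack at a time.
Maximum depth (longest chain) = 291 frames
Each frame = 24 units
Max stack space = 291 * 24 = 6984


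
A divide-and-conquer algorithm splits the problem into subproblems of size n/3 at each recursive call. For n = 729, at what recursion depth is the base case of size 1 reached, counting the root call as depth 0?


At each depth, the problem size is divided by 3:
  Depth 0: problem size = 729
  Depth 1: problem size = 243
  Depth 2: problem size = 81
  Depth 3: problem size = 27
  Depth 4: problem size = 9
  Depth 5: problem size = 3
  Depth 6: problem size = 1 (base case)
The base case is reached at depth log_3(729) = 6 (the tree has 7 levels counting depth 0, but the depth asked for is 6).
Recursion depth = 6


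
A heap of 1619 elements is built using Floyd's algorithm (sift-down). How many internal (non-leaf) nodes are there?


Leaf nodes occupy roughly half the array.
Sift-down is called for each internal node, starting from the last one.
Internal nodes = floor(n/2) = floor(1619/2) = 809


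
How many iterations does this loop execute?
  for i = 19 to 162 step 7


The loop variable i takes values starting at 19 and increments by 7 each iteration.
Sequence: i = 19, 26, 33, 40, 47, 54, 61, 68, 75, ...
The upper bound 162 is inclusive, so the count is floor((last - first) / step) + 1:
floor((162 - 19) / 7) + 1 = floor(143/7) + 1 = 20 + 1 = 21


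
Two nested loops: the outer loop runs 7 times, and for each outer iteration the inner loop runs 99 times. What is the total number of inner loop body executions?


Outer loop: 7 iterations
Inner loop: 99 iterations per outer iteration
Total = 7 * 99 = 693


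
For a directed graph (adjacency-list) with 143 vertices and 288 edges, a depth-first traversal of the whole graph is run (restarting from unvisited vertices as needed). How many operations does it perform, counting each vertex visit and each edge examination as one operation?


A full DFS traversal visits each vertex once and examines each edge once.
V = 143
E = 288
Sum = 143 + 288 = 431


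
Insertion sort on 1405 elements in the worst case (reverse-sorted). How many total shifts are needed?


In the worst case (reverse-sorted), each element shifts past all previous:
  Element 1: 1 shifts
  Element 2: 2 shifts
  Element 3: 3 shifts
  Element 4: 4 shifts
  Element 5: 5 shifts
  ...
  Element 1404: 1404 shifts
Total = 1 + 2 + ... + 1404
= 1405*(1405-1)/2 = 986310


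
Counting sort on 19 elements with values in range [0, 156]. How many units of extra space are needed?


Output array size: 19 (to store sorted result)
Count array size: 157 (one slot per possible value, range 0 to 156)
Total extra space = 19 + 157 = 176


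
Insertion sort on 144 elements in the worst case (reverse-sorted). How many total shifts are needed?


In the worst case (reverse-sorted), each element shifts past all previous:
  Element 1: 1 shifts
  Element 2: 2 shifts
  Element 3: 3 shifts
  Element 4: 4 shifts
  Element 5: 5 shifts
  ...
  Element 143: 143 shifts
Total = 1 + 2 + ... + 143
= 144*(144-1)/2 = 10296


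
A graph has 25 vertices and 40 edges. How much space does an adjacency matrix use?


Adjacency matrix: V x V grid of entries
Space = V^2 = 25^2 = 25 * 25 = 625


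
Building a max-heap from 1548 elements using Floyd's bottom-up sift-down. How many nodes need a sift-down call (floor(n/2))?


In a heap of 1548 elements (0-indexed array):
  Last element index: 1547
  Parent of last element: floor((1547 - 1) / 2) = 773
  Internal nodes: indices 0 to 773
  Count = floor(1548/2) = 774


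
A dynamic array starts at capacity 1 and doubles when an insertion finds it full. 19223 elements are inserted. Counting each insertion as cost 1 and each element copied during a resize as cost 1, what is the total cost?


n = 19223
Insertion costs: 19223
Resizes copy 1, 2, 4, ... up to the largest power of 2 that is <= n-1 = 19222, i.e. 16384.
Copy costs = 1 + 2 + 4 + 8 + 16 + 32 + 64 + 128 + 256 + 512 + 1024 + 2048 + 4096 + 8192 + 16384 = 32767
Total = 19223 + 32767 = 51990


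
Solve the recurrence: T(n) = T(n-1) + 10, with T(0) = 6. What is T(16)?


Unrolling the recurrence:
T(16) = T(15) + 10
       = T(14) + 10 + 10
       = T(13) + 10*3
       ...
       = T(0) + 10*16
       = 6 + 160 = 166


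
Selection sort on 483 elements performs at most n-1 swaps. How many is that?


Each of the 482 passes places one element in its final position.
Pass 1: swap minimum into position 0
Pass 2: swap minimum of remaining into position 1
...
Pass 482: last two elements, one swap
Maximum swaps = 483 - 1 = 482


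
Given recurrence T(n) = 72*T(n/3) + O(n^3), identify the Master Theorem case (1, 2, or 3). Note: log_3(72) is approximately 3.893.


Master Theorem parameters: a=72, b=3, c=3
log_b(a) = 3.893
Compare b^c with a: 3^3 = 27 < 72, so c < log_b(a).
Comparing c=3 vs log_b(a)=3.893:
3 < 3.893 => Case 1
Result: T(n) = O(n^(log_3 72)) ~ O(n^3.893)
Master Theorem case = 1


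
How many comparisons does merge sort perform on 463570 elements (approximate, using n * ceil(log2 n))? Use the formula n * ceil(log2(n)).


Recursion depth: ceil(log2(463570)) = 19
Each recursion level merges n = 463570 elements
Total = 463570 * 19 = 8807830


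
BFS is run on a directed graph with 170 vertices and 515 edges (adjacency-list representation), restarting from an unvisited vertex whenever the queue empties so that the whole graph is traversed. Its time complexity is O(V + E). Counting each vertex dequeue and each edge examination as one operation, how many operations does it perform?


A full BFS traversal dequeues each vertex exactly once and examines each directed edge exactly once.
V = 170 (vertex processing cost)
E = 515 (edge examination cost)
Total operations proportional to V + E = 170 + 515 = 685


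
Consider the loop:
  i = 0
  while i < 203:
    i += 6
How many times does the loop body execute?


Starting at i = 0, each iteration adds 6.
Iterations until i >= 203:
  Iteration 1: i = 0 -> i = 6
  Iteration 2: i = 6 -> i = 12
  Iteration 3: i = 12 -> i = 18
  Iteration 4: i = 18 -> i = 24
  Iteration 5: i = 24 -> i = 30
  Iteration 6: i = 30 -> i = 36
  Iteration 7: i = 36 -> i = 42
  Iteration 8: i = 42 -> i = 48
  ... continuing ...
Total iterations = ceil(203/6) = 34


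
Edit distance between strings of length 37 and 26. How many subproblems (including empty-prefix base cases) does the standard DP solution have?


The table includes base cases (empty prefixes).
Rows: (m+1) = 38
Columns: (n+1) = 27
Total = 38 * 27 = 1026


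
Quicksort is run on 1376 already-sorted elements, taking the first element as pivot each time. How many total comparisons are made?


Sum of comparisons per partition:
1375 + 1374 + ... + 1 + 0
= 1376 * (1376 - 1) / 2
= 1376 * 1375 / 2
= 946000


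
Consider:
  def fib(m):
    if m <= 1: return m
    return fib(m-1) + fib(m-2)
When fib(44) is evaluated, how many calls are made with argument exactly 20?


Let N(m) = number of times fib(m) is called while evaluating fib(44).
N(44) = 1 (the initial call).
N(43) = 1 (only fib(44) calls it).
For 1 <= m <= 42: fib(m) is called by fib(m+1) and fib(m+2), so
  N(m) = N(m+1) + N(m+2).
fib(0) is called only by fib(2), so N(0) = N(2).
Walk down from m=44:
  N(44)=1, N(43)=1, N(42)=2, N(41)=3, N(40)=5, N(39)=8, N(38)=13, N(37)=21, N(36)=34, N(35)=55, N(34)=89, N(33)=144, N(32)=233, N(31)=377, N(30)=610, N(29)=987, N(28)=1597, N(27)=2584, N(26)=4181, N(25)=6765, N(24)=10946, N(23)=17711, N(22)=28657, N(21)=46368, N(20)=75025
N(20) = 75025


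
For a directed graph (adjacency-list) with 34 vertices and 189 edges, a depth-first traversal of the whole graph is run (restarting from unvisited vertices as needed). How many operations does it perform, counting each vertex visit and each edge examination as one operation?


A full DFS traversal visits each vertex once and examines each edge once.
V = 34
E = 189
Sum = 34 + 189 = 223


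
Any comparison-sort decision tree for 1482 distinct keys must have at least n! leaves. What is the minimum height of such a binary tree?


A binary decision tree of height h has at most 2^h leaves and needs at least n! of them, so h >= ceil(log2(n!)).
1482! is far too large to multiply out, so use Stirling's series:
  ln(n!) ~ n ln n - n + (1/2) ln(2 pi n) + 1/(12n)  (error below 1/(360 n^3), negligible here)
  ln(1482) = 7.3011478
  n ln n = 1482 * 7.3011478 = 10820.3010
  (1/2) ln(2 pi * 1482) = (1/2) ln(9311.6806) = 4.5695
  1/(12*1482) = 0.0001
  ln(1482!) ~ 10820.3010 - 1482 + 4.5695 + 0.0001 = 9342.8706
Convert to base 2: log2(1482!) = 9342.8706 / ln 2 = 9342.8706 / 0.69314718 = 13478.9131
ceil(13478.9131) = 13479


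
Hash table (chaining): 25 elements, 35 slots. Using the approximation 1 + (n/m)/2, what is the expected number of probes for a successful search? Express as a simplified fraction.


Computing expected probes:
alpha = 25/35
= 1 + alpha/2
= 1 + 25/(2*35)
= (2*35 + 25) / (2*35)
= 95/70 = 19/14


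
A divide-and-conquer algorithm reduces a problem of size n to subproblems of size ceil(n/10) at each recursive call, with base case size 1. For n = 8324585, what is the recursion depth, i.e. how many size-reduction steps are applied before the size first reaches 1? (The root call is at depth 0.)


Each step divides the size by 10 (rounding up); after k steps the size is ceil(n/10^k), which equals 1 exactly when 10^k >= n.
So the depth is the smallest k with 10^k >= 8324585, i.e. ceil(log_10(8324585)).
10^6 = 1000000 < 8324585 <= 10000000 = 10^7
Recursion depth = 7


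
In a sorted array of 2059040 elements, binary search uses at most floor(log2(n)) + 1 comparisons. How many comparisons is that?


Halving sequence: 2059040 -> 1029520 -> 514760 -> 257380 -> 128690 -> 64345 -> 32172 -> 16086 -> 8043 -> 4021 -> 2010 -> 1005 -> 502 -> 251 -> 125 -> 62 -> 31 -> 15 -> 7 -> 3 -> 1
Number of halvings = 20
Max comparisons = 20 + 1 = 21


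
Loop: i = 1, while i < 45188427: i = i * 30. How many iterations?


i multiplies by 30 each step:
i = 1 -> 30 -> 900 -> 27000 -> 810000 -> 24300000 -> 729000000 (stop)
Iterations = ceil(log_30(45188427)) = 6


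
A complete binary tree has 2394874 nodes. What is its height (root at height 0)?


In a complete binary tree, level k holds nodes 2^k .. 2^(k+1)-1 (1-indexed).
Height = floor(log2(n)) = floor(log2(2394874)) = 21
Check: 2^21 = 2097152 <= 2394874 < 4194304 = 2^22


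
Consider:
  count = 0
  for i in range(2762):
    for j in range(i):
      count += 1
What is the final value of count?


For each i, the inner loop runs i times:
  i=0: inner runs 0 times
  i=1: inner runs 1 time
  i=2: inner runs 2 times
  i=3: inner runs 3 times
  i=4: inner runs 4 times
  i=5: inner runs 5 times
  i=6: inner runs 6 times
  i=7: inner runs 7 times
  ...
Total = 0 + 1 + 2 + ... + 2761 = 2762*(2762-1)/2 = 3812941
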